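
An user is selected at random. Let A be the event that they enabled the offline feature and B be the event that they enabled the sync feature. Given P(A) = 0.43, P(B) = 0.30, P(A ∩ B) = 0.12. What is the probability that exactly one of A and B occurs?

P(exactly one) = 0.43 + 0.30 − 2·0.12 = 0.49

0.49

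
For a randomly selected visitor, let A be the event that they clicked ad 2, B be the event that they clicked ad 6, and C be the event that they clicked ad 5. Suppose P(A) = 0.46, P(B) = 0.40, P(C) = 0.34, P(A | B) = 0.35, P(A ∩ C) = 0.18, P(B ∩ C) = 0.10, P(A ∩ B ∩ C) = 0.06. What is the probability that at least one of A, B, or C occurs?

0.84

P(A ∩ B) = P(B)·P(A|B) = 0.40 × 0.35 = 0.14
By inclusion-exclusion,
P(A ∪ B ∪ C) = 0.46 + 0.40 + 0.34 − 0.14 − 0.18 − 0.10 + 0.06 = 0.84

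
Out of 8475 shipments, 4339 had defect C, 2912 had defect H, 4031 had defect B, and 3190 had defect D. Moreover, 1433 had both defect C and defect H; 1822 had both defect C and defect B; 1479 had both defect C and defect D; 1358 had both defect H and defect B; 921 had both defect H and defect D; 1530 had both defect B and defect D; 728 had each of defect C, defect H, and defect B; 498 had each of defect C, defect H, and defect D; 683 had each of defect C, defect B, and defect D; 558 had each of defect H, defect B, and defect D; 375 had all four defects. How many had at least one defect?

8021

N(≥1) = 4339 + 2912 + 4031 + 3190 − 1433 − 1822 − 1479 − 1358 − 921 − 1530 + 728 + 498 + 683 + 558 − 375 = 8021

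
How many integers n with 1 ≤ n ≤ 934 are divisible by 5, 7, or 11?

Apply inclusion-exclusion:
floor(934/5) + floor(934/7) + floor(934/11) − floor(934/35) − floor(934/55) − floor(934/77) + floor(934/385) = 186 + 133 + 84 − 26 − 16 − 12 + 2 = 351

351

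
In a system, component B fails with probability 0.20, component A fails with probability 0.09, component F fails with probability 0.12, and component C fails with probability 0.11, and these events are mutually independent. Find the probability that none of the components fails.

0.5701696

P(none) = (1 − 0.20) × (1 − 0.09) × (1 − 0.12) × (1 − 0.11) = 0.80 × 0.91 × 0.88 × 0.89 = 0.5701696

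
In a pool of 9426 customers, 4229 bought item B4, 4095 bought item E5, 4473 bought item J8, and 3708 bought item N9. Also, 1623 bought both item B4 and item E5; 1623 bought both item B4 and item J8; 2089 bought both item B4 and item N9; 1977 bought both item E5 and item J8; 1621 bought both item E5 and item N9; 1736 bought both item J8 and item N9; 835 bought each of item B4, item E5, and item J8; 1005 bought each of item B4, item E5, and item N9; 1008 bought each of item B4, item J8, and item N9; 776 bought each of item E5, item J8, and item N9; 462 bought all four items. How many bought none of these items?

|union| = 4229 + 4095 + 4473 + 3708 − 1623 − 1623 − 2089 − 1977 − 1621 − 1736 + 835 + 1005 + 1008 + 776 − 462 = 8998
None: 9426 − 8998 = 428

428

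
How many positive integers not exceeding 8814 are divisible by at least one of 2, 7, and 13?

Apply inclusion-exclusion:
4407 + 1259 + 678 − 629 − 339 − 96 + 48 = 5328

5328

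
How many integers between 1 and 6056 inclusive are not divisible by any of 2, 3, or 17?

Apply inclusion-exclusion:
floor(6056/2) + floor(6056/3) + floor(6056/17) − floor(6056/6) − floor(6056/34) − floor(6056/51) + floor(6056/102) = 3028 + 2018 + 356 − 1009 − 178 − 118 + 59 = 4156
6056 − 4156 = 1900

1900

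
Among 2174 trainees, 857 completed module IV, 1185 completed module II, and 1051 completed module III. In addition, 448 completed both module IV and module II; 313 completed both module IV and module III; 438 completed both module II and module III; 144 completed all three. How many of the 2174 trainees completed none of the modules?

|at least one| = 857 + 1185 + 1051 − 448 − 313 − 438 + 144 = 2038
None: 2174 − 2038 = 136

136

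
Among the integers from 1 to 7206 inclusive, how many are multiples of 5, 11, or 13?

2369

Inclusion–exclusion gives
⌊7206/5⌋ + ⌊7206/11⌋ + ⌊7206/13⌋ − ⌊7206/55⌋ − ⌊7206/65⌋ − ⌊7206/143⌋ + ⌊7206/715⌋ = 1441 + 655 + 554 − 131 − 110 − 50 + 10 = 2369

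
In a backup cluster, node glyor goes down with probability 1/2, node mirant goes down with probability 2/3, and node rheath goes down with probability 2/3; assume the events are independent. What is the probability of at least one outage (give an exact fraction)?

17/18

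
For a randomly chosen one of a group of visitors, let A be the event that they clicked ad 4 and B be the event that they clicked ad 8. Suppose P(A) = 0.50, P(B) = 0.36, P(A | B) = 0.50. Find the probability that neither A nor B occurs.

P(A ∩ B) = P(B)·P(A|B) = 0.36 × 0.50 = 0.18
Apply inclusion-exclusion:
P(A ∪ B) = 0.50 + 0.36 − 0.18 = 0.68
P(none) = 1 − 0.68 = 0.32

0.32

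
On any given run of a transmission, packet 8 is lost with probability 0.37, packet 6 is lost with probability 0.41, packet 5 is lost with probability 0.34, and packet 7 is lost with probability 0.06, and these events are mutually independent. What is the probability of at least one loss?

0.76939732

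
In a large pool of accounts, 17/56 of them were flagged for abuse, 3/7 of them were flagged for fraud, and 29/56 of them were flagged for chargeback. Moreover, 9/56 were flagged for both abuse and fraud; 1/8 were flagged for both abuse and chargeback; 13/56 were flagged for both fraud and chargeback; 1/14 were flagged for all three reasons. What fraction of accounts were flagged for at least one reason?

45/56

By inclusion–exclusion:
P(union) = 17/56 + 3/7 + 29/56 − 9/56 − 1/8 − 13/56 + 1/14 = 45/56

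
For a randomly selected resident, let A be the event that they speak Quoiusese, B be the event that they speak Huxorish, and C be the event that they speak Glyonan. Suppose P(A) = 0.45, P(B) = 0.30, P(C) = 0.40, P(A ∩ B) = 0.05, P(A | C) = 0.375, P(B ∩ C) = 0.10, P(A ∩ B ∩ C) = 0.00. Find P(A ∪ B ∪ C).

P(A ∩ C) = P(C)·P(A|C) = 0.40 × 0.375 = 0.15
Using inclusion–exclusion:
P(A ∪ B ∪ C) = 0.45 + 0.30 + 0.40 − 0.05 − 0.15 − 0.10 + 0.00 = 0.85

0.85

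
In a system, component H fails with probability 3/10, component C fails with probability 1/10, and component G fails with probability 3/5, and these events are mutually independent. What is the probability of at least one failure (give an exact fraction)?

187/250

P(none) = (1 − 3/10) × (1 − 1/10) × (1 − 3/5) = 7/10 × 9/10 × 2/5 = 63/250
P(at least one) = 1 − 63/250 = 187/250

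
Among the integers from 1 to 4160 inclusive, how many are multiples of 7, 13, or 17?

⌊4160/7⌋ + ⌊4160/13⌋ + ⌊4160/17⌋ − ⌊4160/91⌋ − ⌊4160/119⌋ − ⌊4160/221⌋ + ⌊4160/1547⌋ = 594 + 320 + 244 − 45 − 34 − 18 + 2 = 1063

1063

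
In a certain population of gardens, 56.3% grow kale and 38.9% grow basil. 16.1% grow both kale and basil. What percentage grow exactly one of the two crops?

63.0%

By inclusion–exclusion (exactly-one form):
P(exactly one) = 56.3 + 38.9 − 2·16.1 = 63.0%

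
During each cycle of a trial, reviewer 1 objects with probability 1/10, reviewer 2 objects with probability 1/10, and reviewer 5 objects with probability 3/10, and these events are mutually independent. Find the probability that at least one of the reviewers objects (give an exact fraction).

Independence gives P(none) = ∏(1 − pᵢ).
P(none) = (1 − 1/10) × (1 − 1/10) × (1 − 3/10) = 9/10 × 9/10 × 7/10 = 567/1000
P(at least one) = 1 − 567/1000 = 433/1000

433/1000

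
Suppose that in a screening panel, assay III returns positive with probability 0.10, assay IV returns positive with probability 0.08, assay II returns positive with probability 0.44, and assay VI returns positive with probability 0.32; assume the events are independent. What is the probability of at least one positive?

P(none) = (1 − 0.10) × (1 − 0.08) × (1 − 0.44) × (1 − 0.32) = 0.90 × 0.92 × 0.56 × 0.68 = 0.3153024
P(at least one) = 1 − 0.3153024 = 0.6846976

0.6846976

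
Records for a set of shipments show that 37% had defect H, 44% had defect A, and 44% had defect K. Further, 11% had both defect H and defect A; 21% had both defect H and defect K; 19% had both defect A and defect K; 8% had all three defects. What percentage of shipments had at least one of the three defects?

82%

Inclusion–exclusion gives
P(at least one) = 37 + 44 + 44 − 11 − 21 − 19 + 8 = 82%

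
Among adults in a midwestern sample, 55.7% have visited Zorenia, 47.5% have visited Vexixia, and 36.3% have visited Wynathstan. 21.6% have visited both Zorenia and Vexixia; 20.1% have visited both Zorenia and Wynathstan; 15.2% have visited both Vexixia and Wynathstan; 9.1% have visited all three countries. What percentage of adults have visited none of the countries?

8.3%

P(at least one) = 55.7 + 47.5 + 36.3 − 21.6 − 20.1 − 15.2 + 9.1 = 91.7%
P(none) = 100% − 91.7% = 8.3%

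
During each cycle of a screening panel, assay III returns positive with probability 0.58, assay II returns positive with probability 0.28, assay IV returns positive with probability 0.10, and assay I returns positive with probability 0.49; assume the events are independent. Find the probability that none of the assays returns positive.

P(none) = (1 − 0.58) × (1 − 0.28) × (1 − 0.10) × (1 − 0.49) = 0.42 × 0.72 × 0.90 × 0.51 = 0.1388016

0.1388016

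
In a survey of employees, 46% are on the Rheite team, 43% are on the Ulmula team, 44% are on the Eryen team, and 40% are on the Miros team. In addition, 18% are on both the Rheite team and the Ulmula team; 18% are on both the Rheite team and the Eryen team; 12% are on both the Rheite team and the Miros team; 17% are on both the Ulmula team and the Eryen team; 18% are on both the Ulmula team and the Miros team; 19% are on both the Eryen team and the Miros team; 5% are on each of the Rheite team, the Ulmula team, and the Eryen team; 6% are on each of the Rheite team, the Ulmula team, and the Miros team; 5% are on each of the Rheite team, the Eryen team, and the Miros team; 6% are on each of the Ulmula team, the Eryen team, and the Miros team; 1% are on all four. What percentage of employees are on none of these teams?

8%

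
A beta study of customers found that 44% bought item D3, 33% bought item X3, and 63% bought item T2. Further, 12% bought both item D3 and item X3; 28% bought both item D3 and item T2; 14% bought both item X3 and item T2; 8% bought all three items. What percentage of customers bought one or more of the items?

94%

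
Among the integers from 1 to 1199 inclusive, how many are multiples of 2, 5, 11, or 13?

⌊1199/2⌋ + ⌊1199/5⌋ + ⌊1199/11⌋ + ⌊1199/13⌋ − ⌊1199/10⌋ − ⌊1199/22⌋ − ⌊1199/26⌋ − ⌊1199/55⌋ − ⌊1199/65⌋ − ⌊1199/143⌋ + ⌊1199/110⌋ + ⌊1199/130⌋ + ⌊1199/286⌋ + ⌊1199/715⌋ − ⌊1199/1430⌋ = 599 + 239 + 109 + 92 − 119 − 54 − 46 − 21 − 18 − 8 + 10 + 9 + 4 + 1 − 0 = 797

797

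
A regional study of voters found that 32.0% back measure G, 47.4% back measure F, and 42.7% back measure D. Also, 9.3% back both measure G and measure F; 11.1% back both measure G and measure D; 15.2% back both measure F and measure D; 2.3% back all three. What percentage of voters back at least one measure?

88.8%

P(union) = 32.0 + 47.4 + 42.7 − 9.3 − 11.1 − 15.2 + 2.3 = 88.8%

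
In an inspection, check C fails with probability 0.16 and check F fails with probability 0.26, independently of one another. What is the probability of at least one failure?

0.3784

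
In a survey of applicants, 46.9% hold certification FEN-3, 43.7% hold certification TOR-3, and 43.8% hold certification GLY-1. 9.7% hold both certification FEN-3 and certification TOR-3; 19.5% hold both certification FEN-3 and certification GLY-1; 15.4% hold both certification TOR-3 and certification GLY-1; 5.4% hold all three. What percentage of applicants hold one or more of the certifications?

95.2%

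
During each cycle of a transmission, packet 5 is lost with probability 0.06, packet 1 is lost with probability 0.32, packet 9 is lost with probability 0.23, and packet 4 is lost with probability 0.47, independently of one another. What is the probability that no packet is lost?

Independence gives P(none) = ∏(1 − pᵢ).
P(none) = (1 − 0.06) × (1 − 0.32) × (1 − 0.23) × (1 − 0.47) = 0.94 × 0.68 × 0.77 × 0.53 = 0.26085752

0.26085752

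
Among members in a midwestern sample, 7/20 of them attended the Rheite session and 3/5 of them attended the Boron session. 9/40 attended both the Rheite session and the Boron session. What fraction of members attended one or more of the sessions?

By inclusion-exclusion,
P(union) = 7/20 + 3/5 − 9/40 = 29/40

29/40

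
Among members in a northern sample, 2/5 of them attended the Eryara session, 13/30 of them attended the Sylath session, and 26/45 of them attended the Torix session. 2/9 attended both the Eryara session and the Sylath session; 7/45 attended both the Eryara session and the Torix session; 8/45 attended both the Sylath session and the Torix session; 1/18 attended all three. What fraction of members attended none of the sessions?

Apply inclusion-exclusion:
P(≥1) = 2/5 + 13/30 + 26/45 − 2/9 − 7/45 − 8/45 + 1/18 = 41/45
P(none) = 1 − 41/45 = 4/45

4/45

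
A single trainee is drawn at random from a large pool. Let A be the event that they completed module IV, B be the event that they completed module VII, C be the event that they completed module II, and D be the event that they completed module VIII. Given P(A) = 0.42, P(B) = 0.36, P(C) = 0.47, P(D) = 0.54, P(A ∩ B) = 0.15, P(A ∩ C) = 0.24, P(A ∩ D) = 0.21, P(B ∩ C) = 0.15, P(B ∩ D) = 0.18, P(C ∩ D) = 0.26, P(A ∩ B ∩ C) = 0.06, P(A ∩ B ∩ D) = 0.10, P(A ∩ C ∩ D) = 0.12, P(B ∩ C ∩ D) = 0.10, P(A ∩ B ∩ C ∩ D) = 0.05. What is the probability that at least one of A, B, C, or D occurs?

0.93

Using inclusion–exclusion:
P(A ∪ B ∪ C ∪ D) = 0.42 + 0.36 + 0.47 + 0.54 − 0.15 − 0.24 − 0.21 − 0.15 − 0.18 − 0.26 + 0.06 + 0.10 + 0.12 + 0.10 − 0.05 = 0.93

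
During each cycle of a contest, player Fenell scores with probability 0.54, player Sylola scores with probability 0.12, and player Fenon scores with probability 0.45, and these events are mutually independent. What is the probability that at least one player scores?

P(none) = (1 − 0.54) × (1 − 0.12) × (1 − 0.45) = 0.46 × 0.88 × 0.55 = 0.22264
P(at least one) = 1 − 0.22264 = 0.77736

0.77736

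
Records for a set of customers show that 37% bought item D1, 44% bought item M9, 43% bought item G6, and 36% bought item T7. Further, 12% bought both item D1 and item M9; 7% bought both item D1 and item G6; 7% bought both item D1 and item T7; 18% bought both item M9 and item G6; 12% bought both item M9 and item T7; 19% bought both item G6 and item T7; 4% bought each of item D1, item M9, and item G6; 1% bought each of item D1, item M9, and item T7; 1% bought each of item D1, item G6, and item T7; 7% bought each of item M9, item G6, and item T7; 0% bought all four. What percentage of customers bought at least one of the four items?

By inclusion–exclusion:
P(≥1) = 37 + 44 + 43 + 36 − 12 − 7 − 7 − 18 − 12 − 19 + 4 + 1 + 1 + 7 − 0 = 98%

98%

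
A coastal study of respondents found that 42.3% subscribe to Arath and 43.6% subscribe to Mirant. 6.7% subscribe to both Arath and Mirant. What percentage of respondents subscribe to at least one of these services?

79.2%

P(union) = 42.3 + 43.6 − 6.7 = 79.2%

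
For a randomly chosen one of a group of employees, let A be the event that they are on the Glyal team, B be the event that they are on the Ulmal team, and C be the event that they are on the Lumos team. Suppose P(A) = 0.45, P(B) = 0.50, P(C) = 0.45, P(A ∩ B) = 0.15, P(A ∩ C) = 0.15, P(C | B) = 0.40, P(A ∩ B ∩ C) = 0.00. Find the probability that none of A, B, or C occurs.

P(B ∩ C) = P(B)·P(C|B) = 0.50 × 0.40 = 0.20
By inclusion-exclusion,
P(A ∪ B ∪ C) = 0.45 + 0.50 + 0.45 − 0.15 − 0.15 − 0.20 + 0.00 = 0.90
P(none) = 1 − 0.90 = 0.10

0.10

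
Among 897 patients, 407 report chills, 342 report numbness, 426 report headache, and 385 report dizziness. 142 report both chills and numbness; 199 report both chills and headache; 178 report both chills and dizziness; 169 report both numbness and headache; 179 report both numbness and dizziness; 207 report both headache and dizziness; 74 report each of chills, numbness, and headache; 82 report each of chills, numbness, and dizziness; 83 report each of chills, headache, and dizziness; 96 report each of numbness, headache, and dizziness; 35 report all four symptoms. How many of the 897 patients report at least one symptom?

786

Using inclusion–exclusion:
|union| = 407 + 342 + 426 + 385 − 142 − 199 − 178 − 169 − 179 − 207 + 74 + 82 + 83 + 96 − 35 = 786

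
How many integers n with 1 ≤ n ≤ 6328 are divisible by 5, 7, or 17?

By inclusion-exclusion,
⌊6328/5⌋ + ⌊6328/7⌋ + ⌊6328/17⌋ − ⌊6328/35⌋ − ⌊6328/85⌋ − ⌊6328/119⌋ + ⌊6328/595⌋ = 1265 + 904 + 372 − 180 − 74 − 53 + 10 = 2244

2244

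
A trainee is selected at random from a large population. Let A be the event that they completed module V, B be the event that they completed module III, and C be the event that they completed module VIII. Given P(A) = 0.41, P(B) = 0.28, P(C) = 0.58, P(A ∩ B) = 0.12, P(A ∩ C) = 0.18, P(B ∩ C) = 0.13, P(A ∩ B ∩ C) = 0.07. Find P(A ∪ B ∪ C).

0.91

By inclusion-exclusion,
P(A ∪ B ∪ C) = 0.41 + 0.28 + 0.58 − 0.12 − 0.18 − 0.13 + 0.07 = 0.91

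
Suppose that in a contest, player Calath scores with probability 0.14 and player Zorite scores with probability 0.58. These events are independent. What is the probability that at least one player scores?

P(none) = (1 − 0.14) × (1 − 0.58) = 0.86 × 0.42 = 0.3612
P(at least one) = 1 − 0.3612 = 0.6388

0.6388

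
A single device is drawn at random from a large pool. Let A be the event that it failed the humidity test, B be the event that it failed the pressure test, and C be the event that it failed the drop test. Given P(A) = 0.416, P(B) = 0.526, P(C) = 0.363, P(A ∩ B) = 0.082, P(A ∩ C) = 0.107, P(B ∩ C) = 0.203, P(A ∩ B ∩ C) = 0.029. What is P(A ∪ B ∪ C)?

Inclusion–exclusion gives
P(A ∪ B ∪ C) = 0.416 + 0.526 + 0.363 − 0.082 − 0.107 − 0.203 + 0.029 = 0.942

0.942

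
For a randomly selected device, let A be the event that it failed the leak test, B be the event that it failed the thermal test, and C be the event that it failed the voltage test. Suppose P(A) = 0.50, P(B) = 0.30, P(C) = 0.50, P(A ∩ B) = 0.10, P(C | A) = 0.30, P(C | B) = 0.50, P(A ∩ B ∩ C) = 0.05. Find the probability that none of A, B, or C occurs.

0.05

P(A ∩ C) = P(A)·P(C|A) = 0.50 × 0.30 = 0.15
P(B ∩ C) = P(B)·P(C|B) = 0.30 × 0.50 = 0.15
P(A ∪ B ∪ C) = 0.50 + 0.30 + 0.50 − 0.10 − 0.15 − 0.15 + 0.05 = 0.95
P(none) = 1 − 0.95 = 0.05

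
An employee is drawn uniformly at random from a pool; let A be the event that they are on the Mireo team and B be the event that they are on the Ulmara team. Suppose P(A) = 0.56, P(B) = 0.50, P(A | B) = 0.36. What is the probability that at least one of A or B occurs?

P(A ∩ B) = P(B)·P(A|B) = 0.50 × 0.36 = 0.18
Inclusion–exclusion gives
P(A ∪ B) = 0.56 + 0.50 − 0.18 = 0.88

0.88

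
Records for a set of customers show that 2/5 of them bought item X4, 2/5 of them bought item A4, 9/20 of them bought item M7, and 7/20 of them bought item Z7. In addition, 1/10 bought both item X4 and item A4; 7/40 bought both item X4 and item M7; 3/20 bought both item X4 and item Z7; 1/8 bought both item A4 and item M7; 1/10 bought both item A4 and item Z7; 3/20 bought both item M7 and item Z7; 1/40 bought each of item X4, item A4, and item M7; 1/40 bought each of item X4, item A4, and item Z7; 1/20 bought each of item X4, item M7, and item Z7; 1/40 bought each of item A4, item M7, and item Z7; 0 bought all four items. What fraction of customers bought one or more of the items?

37/40

By inclusion–exclusion:
P(union) = 2/5 + 2/5 + 9/20 + 7/20 − 1/10 − 7/40 − 3/20 − 1/8 − 1/10 − 3/20 + 1/40 + 1/40 + 1/20 + 1/40 − 0 = 37/40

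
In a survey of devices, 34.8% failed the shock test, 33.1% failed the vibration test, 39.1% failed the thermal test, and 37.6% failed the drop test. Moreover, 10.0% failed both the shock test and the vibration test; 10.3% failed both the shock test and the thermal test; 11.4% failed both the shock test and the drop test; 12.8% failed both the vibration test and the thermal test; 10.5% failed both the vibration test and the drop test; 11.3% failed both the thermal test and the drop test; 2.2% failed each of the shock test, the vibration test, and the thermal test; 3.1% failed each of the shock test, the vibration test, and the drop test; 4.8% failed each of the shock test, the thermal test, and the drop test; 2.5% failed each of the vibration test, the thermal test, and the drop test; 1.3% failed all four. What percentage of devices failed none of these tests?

By inclusion-exclusion,
P(≥1) = 34.8 + 33.1 + 39.1 + 37.6 − 10.0 − 10.3 − 11.4 − 12.8 − 10.5 − 11.3 + 2.2 + 3.1 + 4.8 + 2.5 − 1.3 = 89.6%
P(none) = 100% − 89.6% = 10.4%

10.4%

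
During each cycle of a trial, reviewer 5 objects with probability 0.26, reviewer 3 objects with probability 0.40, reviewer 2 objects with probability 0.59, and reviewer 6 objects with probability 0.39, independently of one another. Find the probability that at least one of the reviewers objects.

0.8889556

P(none) = (1 − 0.26) × (1 − 0.40) × (1 − 0.59) × (1 − 0.39) = 0.74 × 0.60 × 0.41 × 0.61 = 0.1110444
P(at least one) = 1 − 0.1110444 = 0.8889556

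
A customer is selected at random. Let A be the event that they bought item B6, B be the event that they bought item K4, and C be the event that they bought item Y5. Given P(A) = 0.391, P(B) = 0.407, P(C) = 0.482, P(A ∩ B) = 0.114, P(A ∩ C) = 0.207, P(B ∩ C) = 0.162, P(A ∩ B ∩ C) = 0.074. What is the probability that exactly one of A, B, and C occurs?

0.536

By inclusion–exclusion (exactly-one form):
P(exactly one) = 0.391 + 0.407 + 0.482 − 2·0.114 − 2·0.207 − 2·0.162 + 3·0.074 = 0.536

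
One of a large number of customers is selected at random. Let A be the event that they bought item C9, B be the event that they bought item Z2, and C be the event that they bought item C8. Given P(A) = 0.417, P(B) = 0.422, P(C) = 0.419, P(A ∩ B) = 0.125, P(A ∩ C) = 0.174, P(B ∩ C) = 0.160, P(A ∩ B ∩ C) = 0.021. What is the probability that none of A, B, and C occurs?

P(A ∪ B ∪ C) = 0.417 + 0.422 + 0.419 − 0.125 − 0.174 − 0.160 + 0.021 = 0.820
P(none) = 1 − 0.820 = 0.180

0.180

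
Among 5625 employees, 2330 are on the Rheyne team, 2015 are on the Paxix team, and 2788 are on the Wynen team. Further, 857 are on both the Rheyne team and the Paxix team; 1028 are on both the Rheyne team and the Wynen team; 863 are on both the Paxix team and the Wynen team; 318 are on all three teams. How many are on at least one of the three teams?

4703

By inclusion-exclusion,
|union| = 2330 + 2015 + 2788 − 857 − 1028 − 863 + 318 = 4703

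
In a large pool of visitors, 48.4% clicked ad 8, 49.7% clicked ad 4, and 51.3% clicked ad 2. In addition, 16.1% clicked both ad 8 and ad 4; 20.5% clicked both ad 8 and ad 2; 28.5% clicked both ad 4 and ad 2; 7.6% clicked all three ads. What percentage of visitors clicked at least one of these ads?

P(≥1) = 48.4 + 49.7 + 51.3 − 16.1 − 20.5 − 28.5 + 7.6 = 91.9%

91.9%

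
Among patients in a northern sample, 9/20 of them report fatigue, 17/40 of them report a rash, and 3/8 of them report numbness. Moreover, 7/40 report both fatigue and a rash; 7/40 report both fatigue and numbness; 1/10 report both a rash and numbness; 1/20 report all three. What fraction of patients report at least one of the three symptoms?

By inclusion-exclusion,
P(union) = 9/20 + 17/40 + 3/8 − 7/40 − 7/40 − 1/10 + 1/20 = 17/20

17/20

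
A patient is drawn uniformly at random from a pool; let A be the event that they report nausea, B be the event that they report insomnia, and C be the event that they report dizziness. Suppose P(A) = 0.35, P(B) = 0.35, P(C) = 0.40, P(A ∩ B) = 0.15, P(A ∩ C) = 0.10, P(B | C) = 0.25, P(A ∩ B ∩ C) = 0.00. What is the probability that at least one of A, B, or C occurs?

0.75

P(B ∩ C) = P(C)·P(B|C) = 0.40 × 0.25 = 0.10
P(A ∪ B ∪ C) = 0.35 + 0.35 + 0.40 − 0.15 − 0.10 − 0.10 + 0.00 = 0.75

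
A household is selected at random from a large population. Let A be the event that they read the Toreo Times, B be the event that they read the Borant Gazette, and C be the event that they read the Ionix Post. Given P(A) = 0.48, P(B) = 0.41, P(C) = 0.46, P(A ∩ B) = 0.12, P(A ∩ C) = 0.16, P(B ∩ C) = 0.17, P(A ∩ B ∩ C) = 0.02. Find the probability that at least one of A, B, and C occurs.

0.92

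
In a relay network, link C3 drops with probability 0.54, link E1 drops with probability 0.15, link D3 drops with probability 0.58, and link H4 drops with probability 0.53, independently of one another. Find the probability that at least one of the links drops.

P(none) = (1 − 0.54) × (1 − 0.15) × (1 − 0.58) × (1 − 0.53) = 0.46 × 0.85 × 0.42 × 0.47 = 0.0771834
P(at least one) = 1 − 0.0771834 = 0.9228166

0.9228166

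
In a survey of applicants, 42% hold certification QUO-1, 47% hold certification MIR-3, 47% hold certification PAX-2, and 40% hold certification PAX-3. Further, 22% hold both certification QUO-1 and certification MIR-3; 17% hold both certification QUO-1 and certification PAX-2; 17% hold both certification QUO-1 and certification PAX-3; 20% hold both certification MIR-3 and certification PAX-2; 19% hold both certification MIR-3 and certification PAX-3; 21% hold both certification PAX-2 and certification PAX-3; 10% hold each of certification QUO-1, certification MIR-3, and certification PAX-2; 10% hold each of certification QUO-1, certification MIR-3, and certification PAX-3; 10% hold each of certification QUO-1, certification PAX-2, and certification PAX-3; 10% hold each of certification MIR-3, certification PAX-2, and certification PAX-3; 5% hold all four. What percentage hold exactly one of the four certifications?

44%

By inclusion–exclusion (exactly-one form):
P(exactly one) = 42 + 47 + 47 + 40 − 2·22 − 2·17 − 2·17 − 2·20 − 2·19 − 2·21 + 3·10 + 3·10 + 3·10 + 3·10 − 4·5 = 44%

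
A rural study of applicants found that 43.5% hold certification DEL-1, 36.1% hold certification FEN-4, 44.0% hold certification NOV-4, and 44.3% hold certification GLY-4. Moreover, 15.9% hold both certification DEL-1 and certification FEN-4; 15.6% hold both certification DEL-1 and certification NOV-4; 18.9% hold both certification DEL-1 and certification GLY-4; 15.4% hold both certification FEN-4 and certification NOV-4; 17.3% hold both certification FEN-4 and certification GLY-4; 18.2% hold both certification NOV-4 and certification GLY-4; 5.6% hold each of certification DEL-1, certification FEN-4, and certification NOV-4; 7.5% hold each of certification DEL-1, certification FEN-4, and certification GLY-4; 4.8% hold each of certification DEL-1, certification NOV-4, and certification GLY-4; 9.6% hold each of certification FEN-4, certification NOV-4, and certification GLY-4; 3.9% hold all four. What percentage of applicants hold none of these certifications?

Inclusion–exclusion gives
P(≥1) = 43.5 + 36.1 + 44.0 + 44.3 − 15.9 − 15.6 − 18.9 − 15.4 − 17.3 − 18.2 + 5.6 + 7.5 + 4.8 + 9.6 − 3.9 = 90.2%
P(none) = 100% − 90.2% = 9.8%

9.8%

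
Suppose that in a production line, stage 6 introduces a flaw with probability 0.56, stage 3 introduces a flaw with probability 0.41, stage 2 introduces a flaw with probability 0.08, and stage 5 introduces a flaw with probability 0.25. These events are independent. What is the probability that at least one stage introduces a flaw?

0.820876

P(none) = (1 − 0.56) × (1 − 0.41) × (1 − 0.08) × (1 − 0.25) = 0.44 × 0.59 × 0.92 × 0.75 = 0.179124
P(at least one) = 1 − 0.179124 = 0.820876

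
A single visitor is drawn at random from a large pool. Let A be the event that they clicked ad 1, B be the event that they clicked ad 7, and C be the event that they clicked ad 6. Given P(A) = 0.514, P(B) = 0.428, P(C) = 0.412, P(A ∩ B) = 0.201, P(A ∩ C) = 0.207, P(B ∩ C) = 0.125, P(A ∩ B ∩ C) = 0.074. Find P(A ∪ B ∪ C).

0.895

P(A ∪ B ∪ C) = 0.514 + 0.428 + 0.412 − 0.201 − 0.207 − 0.125 + 0.074 = 0.895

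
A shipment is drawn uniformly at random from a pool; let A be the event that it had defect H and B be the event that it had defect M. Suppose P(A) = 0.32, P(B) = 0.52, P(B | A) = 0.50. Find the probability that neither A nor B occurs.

P(A ∩ B) = P(A)·P(B|A) = 0.32 × 0.50 = 0.16
P(A ∪ B) = 0.32 + 0.52 − 0.16 = 0.68
P(none) = 1 − 0.68 = 0.32

0.32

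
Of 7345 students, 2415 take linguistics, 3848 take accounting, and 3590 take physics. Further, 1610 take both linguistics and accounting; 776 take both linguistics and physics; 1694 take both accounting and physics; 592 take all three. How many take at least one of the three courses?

6365

N(≥1) = 2415 + 3848 + 3590 − 1610 − 776 − 1694 + 592 = 6365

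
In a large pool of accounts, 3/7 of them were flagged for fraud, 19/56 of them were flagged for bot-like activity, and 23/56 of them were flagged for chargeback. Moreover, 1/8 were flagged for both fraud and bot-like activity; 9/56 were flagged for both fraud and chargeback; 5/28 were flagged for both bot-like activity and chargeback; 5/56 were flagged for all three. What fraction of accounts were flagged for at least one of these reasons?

45/56

P(≥1) = 3/7 + 19/56 + 23/56 − 1/8 − 9/56 − 5/28 + 5/56 = 45/56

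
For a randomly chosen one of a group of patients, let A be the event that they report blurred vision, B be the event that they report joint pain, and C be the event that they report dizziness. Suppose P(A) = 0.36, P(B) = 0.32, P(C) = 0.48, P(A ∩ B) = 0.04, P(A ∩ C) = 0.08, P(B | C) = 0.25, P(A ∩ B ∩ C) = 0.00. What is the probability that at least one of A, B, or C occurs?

0.92

P(B ∩ C) = P(C)·P(B|C) = 0.48 × 0.25 = 0.12
Inclusion–exclusion gives
P(A ∪ B ∪ C) = 0.36 + 0.32 + 0.48 − 0.04 − 0.08 − 0.12 + 0.00 = 0.92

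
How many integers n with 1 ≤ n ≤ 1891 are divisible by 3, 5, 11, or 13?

1043

Using inclusion–exclusion:
⌊1891/3⌋ + ⌊1891/5⌋ + ⌊1891/11⌋ + ⌊1891/13⌋ − ⌊1891/15⌋ − ⌊1891/33⌋ − ⌊1891/39⌋ − ⌊1891/55⌋ − ⌊1891/65⌋ − ⌊1891/143⌋ + ⌊1891/165⌋ + ⌊1891/195⌋ + ⌊1891/429⌋ + ⌊1891/715⌋ − ⌊1891/2145⌋ = 630 + 378 + 171 + 145 − 126 − 57 − 48 − 34 − 29 − 13 + 11 + 9 + 4 + 2 − 0 = 1043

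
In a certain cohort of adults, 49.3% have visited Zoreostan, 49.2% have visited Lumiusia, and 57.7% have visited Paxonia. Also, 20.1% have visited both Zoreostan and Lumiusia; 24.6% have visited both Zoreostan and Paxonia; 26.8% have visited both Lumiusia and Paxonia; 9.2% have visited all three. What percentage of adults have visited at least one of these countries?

Inclusion–exclusion gives
P(at least one) = 49.3 + 49.2 + 57.7 − 20.1 − 24.6 − 26.8 + 9.2 = 93.9%

93.9%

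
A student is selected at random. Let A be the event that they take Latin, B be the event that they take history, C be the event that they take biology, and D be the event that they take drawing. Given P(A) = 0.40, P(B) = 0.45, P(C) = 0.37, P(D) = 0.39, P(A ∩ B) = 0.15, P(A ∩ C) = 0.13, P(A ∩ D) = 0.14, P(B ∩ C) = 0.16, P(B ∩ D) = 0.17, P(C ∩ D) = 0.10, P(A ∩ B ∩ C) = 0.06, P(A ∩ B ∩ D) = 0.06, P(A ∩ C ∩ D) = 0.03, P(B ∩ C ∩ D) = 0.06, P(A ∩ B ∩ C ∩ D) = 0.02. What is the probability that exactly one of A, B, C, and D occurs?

Using the inclusion–exclusion count for exactly one event:
P(exactly one) = 0.40 + 0.45 + 0.37 + 0.39 − 2·0.15 − 2·0.13 − 2·0.14 − 2·0.16 − 2·0.17 − 2·0.10 + 3·0.06 + 3·0.06 + 3·0.03 + 3·0.06 − 4·0.02 = 0.46

0.46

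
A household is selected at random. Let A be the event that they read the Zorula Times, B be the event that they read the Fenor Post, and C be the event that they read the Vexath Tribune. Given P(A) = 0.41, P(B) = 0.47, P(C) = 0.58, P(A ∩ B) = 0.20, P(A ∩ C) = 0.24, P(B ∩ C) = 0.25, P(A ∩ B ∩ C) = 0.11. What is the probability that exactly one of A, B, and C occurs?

0.41

P(exactly one) = 0.41 + 0.47 + 0.58 − 2·0.20 − 2·0.24 − 2·0.25 + 3·0.11 = 0.41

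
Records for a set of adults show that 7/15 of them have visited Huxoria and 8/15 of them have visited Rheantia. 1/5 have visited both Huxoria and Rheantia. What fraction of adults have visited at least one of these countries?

Apply inclusion-exclusion:
P(≥1) = 7/15 + 8/15 − 1/5 = 4/5

4/5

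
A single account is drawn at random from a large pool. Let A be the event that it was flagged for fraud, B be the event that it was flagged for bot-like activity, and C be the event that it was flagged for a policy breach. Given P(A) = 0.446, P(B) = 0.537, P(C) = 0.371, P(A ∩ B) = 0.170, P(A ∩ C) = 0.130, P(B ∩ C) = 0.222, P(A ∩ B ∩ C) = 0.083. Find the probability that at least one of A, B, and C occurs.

Inclusion–exclusion gives
P(A ∪ B ∪ C) = 0.446 + 0.537 + 0.371 − 0.170 − 0.130 − 0.222 + 0.083 = 0.915

0.915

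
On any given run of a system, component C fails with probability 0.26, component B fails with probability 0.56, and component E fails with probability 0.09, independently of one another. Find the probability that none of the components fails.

P(none) = (1 − 0.26) × (1 − 0.56) × (1 − 0.09) = 0.74 × 0.44 × 0.91 = 0.296296

0.296296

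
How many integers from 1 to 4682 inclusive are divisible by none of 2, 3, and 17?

1469

Inclusion–exclusion gives
2341 + 1560 + 275 − 780 − 137 − 91 + 45 = 3213
4682 − 3213 = 1469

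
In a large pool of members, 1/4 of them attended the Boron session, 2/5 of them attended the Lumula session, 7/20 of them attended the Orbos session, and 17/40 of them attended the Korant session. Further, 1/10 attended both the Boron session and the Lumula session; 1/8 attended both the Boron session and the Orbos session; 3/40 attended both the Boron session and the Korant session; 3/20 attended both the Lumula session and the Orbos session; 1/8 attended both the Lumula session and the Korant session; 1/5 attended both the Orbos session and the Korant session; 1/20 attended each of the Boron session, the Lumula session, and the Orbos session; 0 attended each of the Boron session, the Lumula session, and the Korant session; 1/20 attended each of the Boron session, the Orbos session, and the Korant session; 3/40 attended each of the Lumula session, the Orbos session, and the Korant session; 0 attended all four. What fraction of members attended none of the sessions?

P(≥1) = 1/4 + 2/5 + 7/20 + 17/40 − 1/10 − 1/8 − 3/40 − 3/20 − 1/8 − 1/5 + 1/20 + 0 + 1/20 + 3/40 − 0 = 33/40
P(none) = 1 − 33/40 = 7/40

7/40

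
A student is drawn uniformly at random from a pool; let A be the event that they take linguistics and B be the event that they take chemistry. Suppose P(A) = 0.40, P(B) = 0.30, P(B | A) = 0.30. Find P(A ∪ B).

0.58

P(A ∩ B) = P(A)·P(B|A) = 0.40 × 0.30 = 0.12
By inclusion–exclusion:
P(A ∪ B) = 0.40 + 0.30 − 0.12 = 0.58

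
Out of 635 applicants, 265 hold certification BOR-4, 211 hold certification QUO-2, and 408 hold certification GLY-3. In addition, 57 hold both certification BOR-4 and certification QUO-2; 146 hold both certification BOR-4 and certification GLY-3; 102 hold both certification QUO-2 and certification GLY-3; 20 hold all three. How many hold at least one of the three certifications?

599

|union| = 265 + 211 + 408 − 57 − 146 − 102 + 20 = 599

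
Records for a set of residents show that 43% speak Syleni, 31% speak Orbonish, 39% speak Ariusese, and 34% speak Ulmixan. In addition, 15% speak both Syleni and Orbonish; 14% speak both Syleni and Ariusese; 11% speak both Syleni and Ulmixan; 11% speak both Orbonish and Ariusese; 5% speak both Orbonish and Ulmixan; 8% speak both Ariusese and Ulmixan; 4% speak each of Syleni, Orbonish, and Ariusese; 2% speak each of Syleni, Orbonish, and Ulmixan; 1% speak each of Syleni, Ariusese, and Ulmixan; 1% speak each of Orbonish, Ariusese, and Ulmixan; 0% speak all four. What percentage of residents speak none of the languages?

9%

Inclusion–exclusion gives
P(≥1) = 43 + 31 + 39 + 34 − 15 − 14 − 11 − 11 − 5 − 8 + 4 + 2 + 1 + 1 − 0 = 91%
P(none) = 100% − 91% = 9%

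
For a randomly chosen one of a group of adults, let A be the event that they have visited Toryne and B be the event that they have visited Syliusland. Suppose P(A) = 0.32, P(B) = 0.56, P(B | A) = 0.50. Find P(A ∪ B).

0.72

P(A ∩ B) = P(A)·P(B|A) = 0.32 × 0.50 = 0.16
Inclusion–exclusion gives
P(A ∪ B) = 0.32 + 0.56 − 0.16 = 0.72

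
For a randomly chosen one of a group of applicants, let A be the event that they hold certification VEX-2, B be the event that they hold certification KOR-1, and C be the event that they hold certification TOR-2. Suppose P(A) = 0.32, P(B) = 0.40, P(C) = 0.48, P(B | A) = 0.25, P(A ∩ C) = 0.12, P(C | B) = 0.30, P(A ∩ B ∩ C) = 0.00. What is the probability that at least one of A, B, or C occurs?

0.88

P(A ∩ B) = P(A)·P(B|A) = 0.32 × 0.25 = 0.08
P(B ∩ C) = P(B)·P(C|B) = 0.40 × 0.30 = 0.12
By inclusion-exclusion,
P(A ∪ B ∪ C) = 0.32 + 0.40 + 0.48 − 0.08 − 0.12 − 0.12 + 0.00 = 0.88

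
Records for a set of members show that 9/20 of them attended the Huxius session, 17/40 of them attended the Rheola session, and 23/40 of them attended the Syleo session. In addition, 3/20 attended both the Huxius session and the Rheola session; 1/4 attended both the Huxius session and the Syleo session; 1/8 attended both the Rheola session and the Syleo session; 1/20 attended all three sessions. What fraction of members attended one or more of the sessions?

39/40

P(≥1) = 9/20 + 17/40 + 23/40 − 3/20 − 1/4 − 1/8 + 1/20 = 39/40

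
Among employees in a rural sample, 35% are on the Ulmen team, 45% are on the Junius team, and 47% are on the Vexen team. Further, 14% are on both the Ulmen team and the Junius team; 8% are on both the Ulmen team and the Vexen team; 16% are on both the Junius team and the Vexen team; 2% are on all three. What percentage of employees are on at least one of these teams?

91%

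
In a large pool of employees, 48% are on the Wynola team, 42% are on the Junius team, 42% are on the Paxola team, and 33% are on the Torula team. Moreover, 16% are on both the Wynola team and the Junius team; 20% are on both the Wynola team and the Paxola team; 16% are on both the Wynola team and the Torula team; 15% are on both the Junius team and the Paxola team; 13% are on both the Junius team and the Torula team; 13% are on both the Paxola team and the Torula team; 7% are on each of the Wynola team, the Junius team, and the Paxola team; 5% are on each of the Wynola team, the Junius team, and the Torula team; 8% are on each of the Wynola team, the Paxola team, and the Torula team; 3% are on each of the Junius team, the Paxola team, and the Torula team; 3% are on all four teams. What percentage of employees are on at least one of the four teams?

92%

P(≥1) = 48 + 42 + 42 + 33 − 16 − 20 − 16 − 15 − 13 − 13 + 7 + 5 + 8 + 3 − 3 = 92%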